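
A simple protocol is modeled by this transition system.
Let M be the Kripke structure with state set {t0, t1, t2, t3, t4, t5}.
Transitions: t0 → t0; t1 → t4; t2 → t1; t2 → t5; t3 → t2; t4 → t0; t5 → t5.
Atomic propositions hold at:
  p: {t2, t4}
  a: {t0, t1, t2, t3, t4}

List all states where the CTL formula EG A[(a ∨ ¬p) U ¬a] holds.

{t5}

Sat(¬p) = {t0, t1, t3, t5}
Sat(a ∨ ¬p) = {t0, t1, t2, t3, t4, t5}
Sat(¬a) = {t5}
A[(a ∨ ¬p) U ¬a]: least fixpoint, start Z0 = Sat(¬a) = {t5}, add states in Sat(a ∨ ¬p) with every successor in Z. Already a fixed point.
Sat(A[(a ∨ ¬p) U ¬a]) = {t5}
EG A[(a ∨ ¬p) U ¬a]: greatest fixpoint, start Z0 = {t5}, keep only states in Sat with some successor in Z. Already a fixed point.
Sat(EG A[(a ∨ ¬p) U ¬a]) = {t5}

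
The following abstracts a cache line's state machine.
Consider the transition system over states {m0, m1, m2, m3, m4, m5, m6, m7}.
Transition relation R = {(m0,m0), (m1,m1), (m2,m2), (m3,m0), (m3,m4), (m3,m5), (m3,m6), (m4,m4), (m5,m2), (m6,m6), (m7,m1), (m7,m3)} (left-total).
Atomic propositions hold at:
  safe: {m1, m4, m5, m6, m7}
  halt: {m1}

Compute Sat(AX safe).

{m1, m4, m6}

Sat(AX safe) = {s : every successor in {m1, m4, m5, m6, m7}} = {m1, m4, m6}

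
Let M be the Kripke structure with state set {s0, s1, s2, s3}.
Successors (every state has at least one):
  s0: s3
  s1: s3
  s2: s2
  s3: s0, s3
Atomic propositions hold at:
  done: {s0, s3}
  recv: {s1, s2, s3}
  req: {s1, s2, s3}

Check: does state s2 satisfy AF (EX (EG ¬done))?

Sat(¬done) = {s1, s2}
EG ¬done: greatest fixpoint, start Z0 = {s1, s2}, keep only states in Sat with some successor in Z. Z1 = {s2}; fixed.
Sat(EG ¬done) = {s2}
Sat(EX (EG ¬done)) = {s : some successor in {s2}} = {s2}
AF (EX (EG ¬done)): least fixpoint, start Z0 = {s2}, add states with every successor in Z. Already a fixed point.
Sat(AF (EX (EG ¬done))) = {s2}
s2 ∈ Sat(AF (EX (EG ¬done))) = {s2}, so the formula holds at s2.

Yes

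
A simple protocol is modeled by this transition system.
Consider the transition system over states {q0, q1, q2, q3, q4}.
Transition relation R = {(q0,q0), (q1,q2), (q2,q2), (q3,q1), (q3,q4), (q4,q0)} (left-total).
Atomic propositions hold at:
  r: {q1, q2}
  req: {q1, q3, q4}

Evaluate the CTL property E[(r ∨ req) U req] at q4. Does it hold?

Yes

Sat(r ∨ req) = {q1, q2, q3, q4}
E[(r ∨ req) U req]: least fixpoint, start Z0 = Sat(req) = {q1, q3, q4}, add states in Sat(r ∨ req) with some successor in Z. Already a fixed point.
Sat(E[(r ∨ req) U req]) = {q1, q3, q4}
q4 ∈ Sat(E[(r ∨ req) U req]) = {q1, q3, q4}, so the formula holds at q4.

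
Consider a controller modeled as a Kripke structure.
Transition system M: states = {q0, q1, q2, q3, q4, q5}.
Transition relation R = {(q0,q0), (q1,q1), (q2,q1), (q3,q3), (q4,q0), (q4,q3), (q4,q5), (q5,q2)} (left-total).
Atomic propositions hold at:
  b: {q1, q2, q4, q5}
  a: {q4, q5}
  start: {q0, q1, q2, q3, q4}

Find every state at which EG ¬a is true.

Sat(¬a) = {q0, q1, q2, q3}
EG ¬a: greatest fixpoint, start Z0 = {q0, q1, q2, q3}, keep only states in Sat with some successor in Z. Already a fixed point.
Sat(EG ¬a) = {q0, q1, q2, q3}

{q0, q1, q2, q3}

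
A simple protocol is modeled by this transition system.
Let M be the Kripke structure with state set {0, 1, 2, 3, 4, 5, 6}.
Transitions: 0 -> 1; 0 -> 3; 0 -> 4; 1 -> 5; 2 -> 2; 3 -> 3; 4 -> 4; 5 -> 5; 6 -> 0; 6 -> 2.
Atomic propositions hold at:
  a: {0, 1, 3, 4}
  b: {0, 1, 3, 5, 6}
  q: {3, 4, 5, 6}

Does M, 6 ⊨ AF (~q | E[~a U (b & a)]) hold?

Sat(~q) = {0, 1, 2}
Sat(~a) = {2, 5, 6}
Sat(b & a) = {0, 1, 3}
E[~a U (b & a)]: least fixpoint, start Z0 = Sat((b & a)) = {0, 1, 3}, add states in Sat(~a) with some successor in Z. Z1 = {0, 1, 3, 6}; fixed.
Sat(E[~a U (b & a)]) = {0, 1, 3, 6}
Sat(~q | E[~a U (b & a)]) = {0, 1, 2, 3, 6}
AF (~q | E[~a U (b & a)]): least fixpoint, start Z0 = {0, 1, 2, 3, 6}, add states with every successor in Z. Already a fixed point.
Sat(AF (~q | E[~a U (b & a)])) = {0, 1, 2, 3, 6}
6 ∈ Sat(AF (~q | E[~a U (b & a)])) = {0, 1, 2, 3, 6}, so the formula holds at 6.

Yes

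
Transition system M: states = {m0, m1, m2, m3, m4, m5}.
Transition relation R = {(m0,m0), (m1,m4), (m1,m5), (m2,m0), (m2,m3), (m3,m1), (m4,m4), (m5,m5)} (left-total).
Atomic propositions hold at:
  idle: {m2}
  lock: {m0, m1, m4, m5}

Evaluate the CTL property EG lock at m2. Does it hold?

No

EG lock: greatest fixpoint, start Z0 = {m0, m1, m4, m5}, keep only states in Sat with some successor in Z. Already a fixed point.
Sat(EG lock) = {m0, m1, m4, m5}
m2 ∉ Sat(EG lock) = {m0, m1, m4, m5}, so the formula does not hold at m2.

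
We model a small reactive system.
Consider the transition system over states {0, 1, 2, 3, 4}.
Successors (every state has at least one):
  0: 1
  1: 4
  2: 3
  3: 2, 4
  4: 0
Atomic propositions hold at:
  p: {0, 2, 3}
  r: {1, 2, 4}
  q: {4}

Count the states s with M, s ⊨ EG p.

EG p: greatest fixpoint, start Z0 = {0, 2, 3}, keep only states in Sat with some successor in Z. Z1 = {2, 3}; fixed.
Sat(EG p) = {2, 3}
|Sat(EG p)| = |{2, 3}| = 2.

2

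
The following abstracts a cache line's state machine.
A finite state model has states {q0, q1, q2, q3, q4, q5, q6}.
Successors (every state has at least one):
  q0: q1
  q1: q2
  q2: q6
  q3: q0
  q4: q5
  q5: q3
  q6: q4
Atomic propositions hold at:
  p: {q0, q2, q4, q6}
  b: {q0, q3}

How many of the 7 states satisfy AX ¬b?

5

Sat(¬b) = {q1, q2, q4, q5, q6}
Sat(AX ¬b) = {s : every successor in {q1, q2, q4, q5, q6}} = {q0, q1, q2, q4, q6}
|Sat(AX ¬b)| = |{q0, q1, q2, q4, q6}| = 5.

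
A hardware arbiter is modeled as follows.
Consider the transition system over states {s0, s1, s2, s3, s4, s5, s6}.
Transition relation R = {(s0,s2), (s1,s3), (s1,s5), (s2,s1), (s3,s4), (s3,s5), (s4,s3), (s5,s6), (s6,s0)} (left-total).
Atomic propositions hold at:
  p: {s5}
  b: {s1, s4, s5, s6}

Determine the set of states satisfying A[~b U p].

Sat(~b) = {s0, s2, s3}
A[~b U p]: least fixpoint, start Z0 = Sat(p) = {s5}, add states in Sat(~b) with every successor in Z. Already a fixed point.
Sat(A[~b U p]) = {s5}

{s5}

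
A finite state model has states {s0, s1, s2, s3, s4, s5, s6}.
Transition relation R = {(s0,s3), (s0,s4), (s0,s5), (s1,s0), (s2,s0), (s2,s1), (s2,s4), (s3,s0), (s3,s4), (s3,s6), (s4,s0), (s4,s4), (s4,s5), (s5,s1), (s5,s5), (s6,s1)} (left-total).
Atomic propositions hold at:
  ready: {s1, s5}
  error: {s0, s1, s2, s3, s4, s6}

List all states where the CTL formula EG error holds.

EG error: greatest fixpoint, start Z0 = {s0, s1, s2, s3, s4, s6}, keep only states in Sat with some successor in Z. Already a fixed point.
Sat(EG error) = {s0, s1, s2, s3, s4, s6}

{s0, s1, s2, s3, s4, s6}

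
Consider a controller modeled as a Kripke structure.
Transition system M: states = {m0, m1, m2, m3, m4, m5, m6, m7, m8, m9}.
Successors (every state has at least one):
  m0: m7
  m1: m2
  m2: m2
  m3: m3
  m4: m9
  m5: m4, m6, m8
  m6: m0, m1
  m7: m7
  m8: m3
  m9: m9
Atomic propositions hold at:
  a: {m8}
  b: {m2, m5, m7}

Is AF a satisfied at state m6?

No

AF a: least fixpoint, start Z0 = {m8}, add states with every successor in Z. Already a fixed point.
Sat(AF a) = {m8}
m6 ∉ Sat(AF a) = {m8}, so the formula does not hold at m6.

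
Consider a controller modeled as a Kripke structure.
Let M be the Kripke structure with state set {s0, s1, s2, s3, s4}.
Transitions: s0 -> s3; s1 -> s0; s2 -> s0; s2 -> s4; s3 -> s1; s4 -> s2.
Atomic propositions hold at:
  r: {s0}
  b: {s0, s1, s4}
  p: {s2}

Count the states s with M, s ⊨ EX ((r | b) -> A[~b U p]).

2

Sat(r | b) = {s0, s1, s4}
Sat(~b) = {s2, s3}
A[~b U p]: least fixpoint, start Z0 = Sat(p) = {s2}, add states in Sat(~b) with every successor in Z. Already a fixed point.
Sat(A[~b U p]) = {s2}
Sat((r | b) -> A[~b U p]) = {s2, s3}
Sat(EX ((r | b) -> A[~b U p])) = {s : some successor in {s2, s3}} = {s0, s4}
|Sat(EX ((r | b) -> A[~b U p]))| = |{s0, s4}| = 2.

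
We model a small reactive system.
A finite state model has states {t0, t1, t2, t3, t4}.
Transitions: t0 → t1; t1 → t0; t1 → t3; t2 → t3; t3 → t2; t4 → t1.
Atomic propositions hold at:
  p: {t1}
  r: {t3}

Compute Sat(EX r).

{t1, t2}

Sat(EX r) = {s : some successor in {t3}} = {t1, t2}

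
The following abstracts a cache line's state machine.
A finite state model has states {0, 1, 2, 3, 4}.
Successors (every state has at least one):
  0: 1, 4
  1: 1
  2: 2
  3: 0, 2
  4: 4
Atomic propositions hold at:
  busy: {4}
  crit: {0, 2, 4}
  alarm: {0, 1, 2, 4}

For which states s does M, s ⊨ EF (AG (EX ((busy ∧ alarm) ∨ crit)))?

Sat(busy ∧ alarm) = {4}
Sat((busy ∧ alarm) ∨ crit) = {0, 2, 4}
Sat(EX ((busy ∧ alarm) ∨ crit)) = {s : some successor in {0, 2, 4}} = {0, 2, 3, 4}
AG (EX ((busy ∧ alarm) ∨ crit)): greatest fixpoint, start Z0 = {0, 2, 3, 4}, keep only states in Sat with every successor in Z. Z1 = {2, 3, 4}; Z2 = {2, 4}; fixed.
Sat(AG (EX ((busy ∧ alarm) ∨ crit))) = {2, 4}
EF (AG (EX ((busy ∧ alarm) ∨ crit))): least fixpoint, start Z0 = {2, 4}, add states with some successor in Z. Z1 = {0, 2, 3, 4}; fixed.
Sat(EF (AG (EX ((busy ∧ alarm) ∨ crit)))) = {0, 2, 3, 4}

{0, 2, 3, 4}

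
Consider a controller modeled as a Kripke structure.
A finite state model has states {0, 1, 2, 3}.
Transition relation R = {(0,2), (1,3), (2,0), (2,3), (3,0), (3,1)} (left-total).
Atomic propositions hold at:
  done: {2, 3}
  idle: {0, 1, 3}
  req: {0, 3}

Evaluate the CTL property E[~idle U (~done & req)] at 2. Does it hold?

Sat(~idle) = {2}
Sat(~done) = {0, 1}
Sat(~done & req) = {0}
E[~idle U (~done & req)]: least fixpoint, start Z0 = Sat((~done & req)) = {0}, add states in Sat(~idle) with some successor in Z. Z1 = {0, 2}; fixed.
Sat(E[~idle U (~done & req)]) = {0, 2}
2 ∈ Sat(E[~idle U (~done & req)]) = {0, 2}, so the formula holds at 2.

Yes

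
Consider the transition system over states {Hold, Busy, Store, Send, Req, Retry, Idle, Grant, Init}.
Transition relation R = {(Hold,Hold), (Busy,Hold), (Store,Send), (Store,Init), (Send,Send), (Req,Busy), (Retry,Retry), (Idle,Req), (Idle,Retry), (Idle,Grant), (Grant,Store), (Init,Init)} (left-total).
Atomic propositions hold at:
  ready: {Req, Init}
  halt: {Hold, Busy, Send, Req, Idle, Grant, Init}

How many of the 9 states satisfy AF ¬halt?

3

Sat(¬halt) = {Store, Retry}
AF ¬halt: least fixpoint, start Z0 = {Store, Retry}, add states with every successor in Z. Z1 = {Store, Retry, Grant}; fixed.
Sat(AF ¬halt) = {Store, Retry, Grant}
|Sat(AF ¬halt)| = |{Store, Retry, Grant}| = 3.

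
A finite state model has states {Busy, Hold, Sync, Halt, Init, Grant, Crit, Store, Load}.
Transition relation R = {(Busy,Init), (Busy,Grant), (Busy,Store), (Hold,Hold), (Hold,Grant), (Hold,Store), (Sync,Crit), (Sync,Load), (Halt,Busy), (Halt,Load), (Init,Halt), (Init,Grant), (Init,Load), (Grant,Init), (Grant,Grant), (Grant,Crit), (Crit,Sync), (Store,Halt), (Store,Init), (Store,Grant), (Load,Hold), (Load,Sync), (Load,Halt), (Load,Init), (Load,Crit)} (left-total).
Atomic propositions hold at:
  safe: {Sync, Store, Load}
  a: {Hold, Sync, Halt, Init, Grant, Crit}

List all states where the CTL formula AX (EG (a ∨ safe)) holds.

Sat(a ∨ safe) = {Hold, Sync, Halt, Init, Grant, Crit, Store, Load}
EG (a ∨ safe): greatest fixpoint, start Z0 = {Hold, Sync, Halt, Init, Grant, Crit, Store, Load}, keep only states in Sat with some successor in Z. Already a fixed point.
Sat(EG (a ∨ safe)) = {Hold, Sync, Halt, Init, Grant, Crit, Store, Load}
Sat(AX (EG (a ∨ safe))) = {s : every successor in {Hold, Sync, Halt, Init, Grant, Crit, Store, Load}} = {Busy, Hold, Sync, Init, Grant, Crit, Store, Load}

{Busy, Hold, Sync, Init, Grant, Crit, Store, Load}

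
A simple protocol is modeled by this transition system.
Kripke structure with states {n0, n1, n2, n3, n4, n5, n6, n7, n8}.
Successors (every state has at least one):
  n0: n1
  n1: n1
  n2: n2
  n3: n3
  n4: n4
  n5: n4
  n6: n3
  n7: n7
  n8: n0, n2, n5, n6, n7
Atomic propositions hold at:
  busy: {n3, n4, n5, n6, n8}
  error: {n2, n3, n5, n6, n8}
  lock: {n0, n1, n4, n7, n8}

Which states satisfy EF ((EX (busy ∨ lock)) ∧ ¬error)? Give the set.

Sat(busy ∨ lock) = {n0, n1, n3, n4, n5, n6, n7, n8}
Sat(EX (busy ∨ lock)) = {s : some successor in {n0, n1, n3, n4, n5, n6, n7, n8}} = {n0, n1, n3, n4, n5, n6, n7, n8}
Sat(¬error) = {n0, n1, n4, n7}
Sat((EX (busy ∨ lock)) ∧ ¬error) = {n0, n1, n4, n7}
EF ((EX (busy ∨ lock)) ∧ ¬error): least fixpoint, start Z0 = {n0, n1, n4, n7}, add states with some successor in Z. Z1 = {n0, n1, n4, n5, n7, n8}; fixed.
Sat(EF ((EX (busy ∨ lock)) ∧ ¬error)) = {n0, n1, n4, n5, n7, n8}

{n0, n1, n4, n5, n7, n8}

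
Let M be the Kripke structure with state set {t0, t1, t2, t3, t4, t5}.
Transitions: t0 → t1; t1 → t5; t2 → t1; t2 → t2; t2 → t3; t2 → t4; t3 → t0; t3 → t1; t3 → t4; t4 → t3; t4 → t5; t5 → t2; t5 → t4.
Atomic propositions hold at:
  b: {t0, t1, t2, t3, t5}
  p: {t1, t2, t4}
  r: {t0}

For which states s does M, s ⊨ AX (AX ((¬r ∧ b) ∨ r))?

Sat(¬r) = {t1, t2, t3, t4, t5}
Sat(¬r ∧ b) = {t1, t2, t3, t5}
Sat((¬r ∧ b) ∨ r) = {t0, t1, t2, t3, t5}
Sat(AX ((¬r ∧ b) ∨ r)) = {s : every successor in {t0, t1, t2, t3, t5}} = {t0, t1, t4}
Sat(AX (AX ((¬r ∧ b) ∨ r))) = {s : every successor in {t0, t1, t4}} = {t0, t3}

{t0, t3}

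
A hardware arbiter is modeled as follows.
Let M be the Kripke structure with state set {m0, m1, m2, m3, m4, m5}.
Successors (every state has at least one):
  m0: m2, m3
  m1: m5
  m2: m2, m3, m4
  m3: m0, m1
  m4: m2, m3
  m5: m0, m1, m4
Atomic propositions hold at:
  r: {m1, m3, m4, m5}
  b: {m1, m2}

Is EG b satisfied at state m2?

Yes

EG b: greatest fixpoint, start Z0 = {m1, m2}, keep only states in Sat with some successor in Z. Z1 = {m2}; fixed.
Sat(EG b) = {m2}
m2 ∈ Sat(EG b) = {m2}, so the formula holds at m2.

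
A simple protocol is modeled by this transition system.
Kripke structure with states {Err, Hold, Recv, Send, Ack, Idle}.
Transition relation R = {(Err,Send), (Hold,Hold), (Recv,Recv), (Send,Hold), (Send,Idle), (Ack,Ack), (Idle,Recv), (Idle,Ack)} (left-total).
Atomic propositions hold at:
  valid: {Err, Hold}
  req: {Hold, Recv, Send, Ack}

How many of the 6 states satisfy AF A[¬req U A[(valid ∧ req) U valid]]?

2

Sat(¬req) = {Err, Idle}
Sat(valid ∧ req) = {Hold}
A[(valid ∧ req) U valid]: least fixpoint, start Z0 = Sat(valid) = {Err, Hold}, add states in Sat(valid ∧ req) with every successor in Z. Already a fixed point.
Sat(A[(valid ∧ req) U valid]) = {Err, Hold}
A[¬req U A[(valid ∧ req) U valid]]: least fixpoint, start Z0 = Sat(A[(valid ∧ req) U valid]) = {Err, Hold}, add states in Sat(¬req) with every successor in Z. Already a fixed point.
Sat(A[¬req U A[(valid ∧ req) U valid]]) = {Err, Hold}
AF A[¬req U A[(valid ∧ req) U valid]]: least fixpoint, start Z0 = {Err, Hold}, add states with every successor in Z. Already a fixed point.
Sat(AF A[¬req U A[(valid ∧ req) U valid]]) = {Err, Hold}
|Sat(AF A[¬req U A[(valid ∧ req) U valid]])| = |{Err, Hold}| = 2.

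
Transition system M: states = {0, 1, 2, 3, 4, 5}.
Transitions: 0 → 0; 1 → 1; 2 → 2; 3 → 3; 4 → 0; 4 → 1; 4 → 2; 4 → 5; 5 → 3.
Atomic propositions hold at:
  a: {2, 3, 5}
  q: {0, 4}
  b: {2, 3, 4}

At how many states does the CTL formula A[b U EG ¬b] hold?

2

Sat(¬b) = {0, 1, 5}
EG ¬b: greatest fixpoint, start Z0 = {0, 1, 5}, keep only states in Sat with some successor in Z. Z1 = {0, 1}; fixed.
Sat(EG ¬b) = {0, 1}
A[b U EG ¬b]: least fixpoint, start Z0 = Sat(EG ¬b) = {0, 1}, add states in Sat(b) with every successor in Z. Already a fixed point.
Sat(A[b U EG ¬b]) = {0, 1}
|Sat(A[b U EG ¬b])| = |{0, 1}| = 2.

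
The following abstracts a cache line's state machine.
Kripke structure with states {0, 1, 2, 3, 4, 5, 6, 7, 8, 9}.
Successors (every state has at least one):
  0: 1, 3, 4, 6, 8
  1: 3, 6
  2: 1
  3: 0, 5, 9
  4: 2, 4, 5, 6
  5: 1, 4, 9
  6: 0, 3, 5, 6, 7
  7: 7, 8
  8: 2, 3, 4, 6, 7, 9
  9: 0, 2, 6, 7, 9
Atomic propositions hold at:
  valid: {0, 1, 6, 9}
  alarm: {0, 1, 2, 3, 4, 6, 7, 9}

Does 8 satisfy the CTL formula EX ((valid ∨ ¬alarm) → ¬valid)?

Sat(¬alarm) = {5, 8}
Sat(valid ∨ ¬alarm) = {0, 1, 5, 6, 8, 9}
Sat(¬valid) = {2, 3, 4, 5, 7, 8}
Sat((valid ∨ ¬alarm) → ¬valid) = {2, 3, 4, 5, 7, 8}
Sat(EX ((valid ∨ ¬alarm) → ¬valid)) = {s : some successor in {2, 3, 4, 5, 7, 8}} = {0, 1, 3, 4, 5, 6, 7, 8, 9}
8 ∈ Sat(EX ((valid ∨ ¬alarm) → ¬valid)) = {0, 1, 3, 4, 5, 6, 7, 8, 9}, so the formula holds at 8.

Yes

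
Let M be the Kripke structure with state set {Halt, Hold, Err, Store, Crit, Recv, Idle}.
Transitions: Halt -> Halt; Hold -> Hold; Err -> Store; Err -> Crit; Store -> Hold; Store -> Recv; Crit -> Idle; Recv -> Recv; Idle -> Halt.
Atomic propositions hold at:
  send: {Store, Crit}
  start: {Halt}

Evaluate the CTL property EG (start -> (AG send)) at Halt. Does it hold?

AG send: greatest fixpoint, start Z0 = {Store, Crit}, keep only states in Sat with every successor in Z. Z1 = ∅; fixed.
Sat(AG send) = ∅
Sat(start -> (AG send)) = {Hold, Err, Store, Crit, Recv, Idle}
EG (start -> (AG send)): greatest fixpoint, start Z0 = {Hold, Err, Store, Crit, Recv, Idle}, keep only states in Sat with some successor in Z. Z1 = {Hold, Err, Store, Crit, Recv}; Z2 = {Hold, Err, Store, Recv}; fixed.
Sat(EG (start -> (AG send))) = {Hold, Err, Store, Recv}
Halt ∉ Sat(EG (start -> (AG send))) = {Hold, Err, Store, Recv}, so the formula does not hold at Halt.

No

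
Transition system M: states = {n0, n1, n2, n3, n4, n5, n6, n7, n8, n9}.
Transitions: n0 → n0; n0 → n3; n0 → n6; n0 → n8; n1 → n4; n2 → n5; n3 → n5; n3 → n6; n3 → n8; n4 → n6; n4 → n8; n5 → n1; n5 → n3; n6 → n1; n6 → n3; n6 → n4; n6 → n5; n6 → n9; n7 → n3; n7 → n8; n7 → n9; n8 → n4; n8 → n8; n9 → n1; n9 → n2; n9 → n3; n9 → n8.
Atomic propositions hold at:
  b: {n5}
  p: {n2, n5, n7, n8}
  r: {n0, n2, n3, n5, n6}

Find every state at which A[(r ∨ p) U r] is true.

{n0, n2, n3, n5, n6}

Sat(r ∨ p) = {n0, n2, n3, n5, n6, n7, n8}
A[(r ∨ p) U r]: least fixpoint, start Z0 = Sat(r) = {n0, n2, n3, n5, n6}, add states in Sat(r ∨ p) with every successor in Z. Already a fixed point.
Sat(A[(r ∨ p) U r]) = {n0, n2, n3, n5, n6}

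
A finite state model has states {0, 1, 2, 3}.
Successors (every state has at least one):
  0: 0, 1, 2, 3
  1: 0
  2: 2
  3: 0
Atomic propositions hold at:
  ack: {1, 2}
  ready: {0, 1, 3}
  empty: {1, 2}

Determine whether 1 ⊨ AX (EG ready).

EG ready: greatest fixpoint, start Z0 = {0, 1, 3}, keep only states in Sat with some successor in Z. Already a fixed point.
Sat(EG ready) = {0, 1, 3}
Sat(AX (EG ready)) = {s : every successor in {0, 1, 3}} = {1, 3}
1 ∈ Sat(AX (EG ready)) = {1, 3}, so the formula holds at 1.

Yes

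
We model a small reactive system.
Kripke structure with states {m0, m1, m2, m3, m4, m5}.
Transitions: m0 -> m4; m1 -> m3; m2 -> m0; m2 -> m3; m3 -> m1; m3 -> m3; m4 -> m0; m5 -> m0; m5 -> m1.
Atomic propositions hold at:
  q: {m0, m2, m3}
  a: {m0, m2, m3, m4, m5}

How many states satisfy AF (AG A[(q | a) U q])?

Sat(q | a) = {m0, m2, m3, m4, m5}
A[(q | a) U q]: least fixpoint, start Z0 = Sat(q) = {m0, m2, m3}, add states in Sat(q | a) with every successor in Z. Z1 = {m0, m2, m3, m4}; fixed.
Sat(A[(q | a) U q]) = {m0, m2, m3, m4}
AG A[(q | a) U q]: greatest fixpoint, start Z0 = {m0, m2, m3, m4}, keep only states in Sat with every successor in Z. Z1 = {m0, m2, m4}; Z2 = {m0, m4}; fixed.
Sat(AG A[(q | a) U q]) = {m0, m4}
AF (AG A[(q | a) U q]): least fixpoint, start Z0 = {m0, m4}, add states with every successor in Z. Already a fixed point.
Sat(AF (AG A[(q | a) U q])) = {m0, m4}
|Sat(AF (AG A[(q | a) U q]))| = |{m0, m4}| = 2.

2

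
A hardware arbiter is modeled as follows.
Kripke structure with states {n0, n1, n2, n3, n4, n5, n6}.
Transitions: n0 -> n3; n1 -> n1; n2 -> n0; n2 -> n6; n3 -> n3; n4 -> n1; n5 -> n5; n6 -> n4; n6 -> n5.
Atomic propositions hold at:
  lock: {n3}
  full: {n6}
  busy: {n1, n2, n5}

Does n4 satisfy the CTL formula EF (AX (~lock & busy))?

Sat(~lock) = {n0, n1, n2, n4, n5, n6}
Sat(~lock & busy) = {n1, n2, n5}
Sat(AX (~lock & busy)) = {s : every successor in {n1, n2, n5}} = {n1, n4, n5}
EF (AX (~lock & busy)): least fixpoint, start Z0 = {n1, n4, n5}, add states with some successor in Z. Z1 = {n1, n4, n5, n6}; Z2 = {n1, n2, n4, n5, n6}; fixed.
Sat(EF (AX (~lock & busy))) = {n1, n2, n4, n5, n6}
n4 ∈ Sat(EF (AX (~lock & busy))) = {n1, n2, n4, n5, n6}, so the formula holds at n4.

Yes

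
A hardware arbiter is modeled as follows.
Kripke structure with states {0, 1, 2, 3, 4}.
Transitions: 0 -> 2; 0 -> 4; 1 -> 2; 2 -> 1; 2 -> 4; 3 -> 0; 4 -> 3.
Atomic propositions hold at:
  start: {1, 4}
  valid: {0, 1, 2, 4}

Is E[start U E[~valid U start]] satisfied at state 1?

Yes

Sat(~valid) = {3}
E[~valid U start]: least fixpoint, start Z0 = Sat(start) = {1, 4}, add states in Sat(~valid) with some successor in Z. Already a fixed point.
Sat(E[~valid U start]) = {1, 4}
E[start U E[~valid U start]]: least fixpoint, start Z0 = Sat(E[~valid U start]) = {1, 4}, add states in Sat(start) with some successor in Z. Already a fixed point.
Sat(E[start U E[~valid U start]]) = {1, 4}
1 ∈ Sat(E[start U E[~valid U start]]) = {1, 4}, so the formula holds at 1.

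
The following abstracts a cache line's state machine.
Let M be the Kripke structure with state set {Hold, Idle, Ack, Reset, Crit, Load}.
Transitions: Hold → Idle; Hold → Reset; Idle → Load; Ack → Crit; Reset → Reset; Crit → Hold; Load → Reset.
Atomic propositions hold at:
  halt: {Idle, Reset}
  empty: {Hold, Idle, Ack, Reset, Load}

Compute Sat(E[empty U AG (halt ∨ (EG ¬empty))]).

Sat(¬empty) = {Crit}
EG ¬empty: greatest fixpoint, start Z0 = {Crit}, keep only states in Sat with some successor in Z. Z1 = ∅; fixed.
Sat(EG ¬empty) = ∅
Sat(halt ∨ (EG ¬empty)) = {Idle, Reset}
AG (halt ∨ (EG ¬empty)): greatest fixpoint, start Z0 = {Idle, Reset}, keep only states in Sat with every successor in Z. Z1 = {Reset}; fixed.
Sat(AG (halt ∨ (EG ¬empty))) = {Reset}
E[empty U AG (halt ∨ (EG ¬empty))]: least fixpoint, start Z0 = Sat(AG (halt ∨ (EG ¬empty))) = {Reset}, add states in Sat(empty) with some successor in Z. Z1 = {Hold, Reset, Load}; Z2 = {Hold, Idle, Reset, Load}; fixed.
Sat(E[empty U AG (halt ∨ (EG ¬empty))]) = {Hold, Idle, Reset, Load}

{Hold, Idle, Reset, Load}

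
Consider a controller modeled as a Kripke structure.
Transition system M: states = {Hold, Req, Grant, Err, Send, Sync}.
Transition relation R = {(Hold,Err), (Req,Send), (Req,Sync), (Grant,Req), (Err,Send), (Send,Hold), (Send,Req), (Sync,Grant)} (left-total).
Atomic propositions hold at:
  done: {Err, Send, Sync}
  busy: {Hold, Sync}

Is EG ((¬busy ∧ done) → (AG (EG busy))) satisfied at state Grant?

Yes

Sat(¬busy) = {Req, Grant, Err, Send}
Sat(¬busy ∧ done) = {Err, Send}
EG busy: greatest fixpoint, start Z0 = {Hold, Sync}, keep only states in Sat with some successor in Z. Z1 = ∅; fixed.
Sat(EG busy) = ∅
AG (EG busy): greatest fixpoint, start Z0 = ∅, keep only states in Sat with every successor in Z. Already a fixed point.
Sat(AG (EG busy)) = ∅
Sat((¬busy ∧ done) → (AG (EG busy))) = {Hold, Req, Grant, Sync}
EG ((¬busy ∧ done) → (AG (EG busy))): greatest fixpoint, start Z0 = {Hold, Req, Grant, Sync}, keep only states in Sat with some successor in Z. Z1 = {Req, Grant, Sync}; fixed.
Sat(EG ((¬busy ∧ done) → (AG (EG busy)))) = {Req, Grant, Sync}
Grant ∈ Sat(EG ((¬busy ∧ done) → (AG (EG busy)))) = {Req, Grant, Sync}, so the formula holds at Grant.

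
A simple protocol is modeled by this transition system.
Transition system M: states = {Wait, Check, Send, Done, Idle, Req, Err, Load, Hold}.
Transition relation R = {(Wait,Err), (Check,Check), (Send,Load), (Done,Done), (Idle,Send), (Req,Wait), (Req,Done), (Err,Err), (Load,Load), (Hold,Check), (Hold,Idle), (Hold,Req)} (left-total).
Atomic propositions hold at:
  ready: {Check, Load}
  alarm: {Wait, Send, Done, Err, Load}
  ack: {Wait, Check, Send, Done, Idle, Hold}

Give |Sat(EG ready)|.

EG ready: greatest fixpoint, start Z0 = {Check, Load}, keep only states in Sat with some successor in Z. Already a fixed point.
Sat(EG ready) = {Check, Load}
|Sat(EG ready)| = |{Check, Load}| = 2.

2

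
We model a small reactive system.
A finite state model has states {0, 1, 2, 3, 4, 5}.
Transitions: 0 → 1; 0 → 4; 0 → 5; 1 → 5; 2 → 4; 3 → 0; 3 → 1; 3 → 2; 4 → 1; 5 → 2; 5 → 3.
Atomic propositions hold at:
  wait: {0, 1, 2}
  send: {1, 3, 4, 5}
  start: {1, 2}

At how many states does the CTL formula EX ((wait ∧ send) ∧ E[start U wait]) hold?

Sat(wait ∧ send) = {1}
E[start U wait]: least fixpoint, start Z0 = Sat(wait) = {0, 1, 2}, add states in Sat(start) with some successor in Z. Already a fixed point.
Sat(E[start U wait]) = {0, 1, 2}
Sat((wait ∧ send) ∧ E[start U wait]) = {1}
Sat(EX ((wait ∧ send) ∧ E[start U wait])) = {s : some successor in {1}} = {0, 3, 4}
|Sat(EX ((wait ∧ send) ∧ E[start U wait]))| = |{0, 3, 4}| = 3.

3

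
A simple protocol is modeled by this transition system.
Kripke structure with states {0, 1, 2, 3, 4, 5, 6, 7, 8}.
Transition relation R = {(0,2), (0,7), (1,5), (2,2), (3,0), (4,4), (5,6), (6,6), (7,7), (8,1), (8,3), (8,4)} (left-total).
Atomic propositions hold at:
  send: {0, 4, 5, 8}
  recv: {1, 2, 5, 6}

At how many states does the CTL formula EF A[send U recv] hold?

A[send U recv]: least fixpoint, start Z0 = Sat(recv) = {1, 2, 5, 6}, add states in Sat(send) with every successor in Z. Already a fixed point.
Sat(A[send U recv]) = {1, 2, 5, 6}
EF A[send U recv]: least fixpoint, start Z0 = {1, 2, 5, 6}, add states with some successor in Z. Z1 = {0, 1, 2, 5, 6, 8}; Z2 = {0, 1, 2, 3, 5, 6, 8}; fixed.
Sat(EF A[send U recv]) = {0, 1, 2, 3, 5, 6, 8}
|Sat(EF A[send U recv])| = |{0, 1, 2, 3, 5, 6, 8}| = 7.

7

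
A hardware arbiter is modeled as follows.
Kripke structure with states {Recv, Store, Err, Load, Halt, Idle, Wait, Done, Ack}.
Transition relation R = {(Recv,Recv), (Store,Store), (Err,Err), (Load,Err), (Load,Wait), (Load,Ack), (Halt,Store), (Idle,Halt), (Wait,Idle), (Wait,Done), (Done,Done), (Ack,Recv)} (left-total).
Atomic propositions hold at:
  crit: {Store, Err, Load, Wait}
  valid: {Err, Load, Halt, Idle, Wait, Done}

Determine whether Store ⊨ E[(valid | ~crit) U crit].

Yes

Sat(~crit) = {Recv, Halt, Idle, Done, Ack}
Sat(valid | ~crit) = {Recv, Err, Load, Halt, Idle, Wait, Done, Ack}
E[(valid | ~crit) U crit]: least fixpoint, start Z0 = Sat(crit) = {Store, Err, Load, Wait}, add states in Sat(valid | ~crit) with some successor in Z. Z1 = {Store, Err, Load, Halt, Wait}; Z2 = {Store, Err, Load, Halt, Idle, Wait}; fixed.
Sat(E[(valid | ~crit) U crit]) = {Store, Err, Load, Halt, Idle, Wait}
Store ∈ Sat(E[(valid | ~crit) U crit]) = {Store, Err, Load, Halt, Idle, Wait}, so the formula holds at Store.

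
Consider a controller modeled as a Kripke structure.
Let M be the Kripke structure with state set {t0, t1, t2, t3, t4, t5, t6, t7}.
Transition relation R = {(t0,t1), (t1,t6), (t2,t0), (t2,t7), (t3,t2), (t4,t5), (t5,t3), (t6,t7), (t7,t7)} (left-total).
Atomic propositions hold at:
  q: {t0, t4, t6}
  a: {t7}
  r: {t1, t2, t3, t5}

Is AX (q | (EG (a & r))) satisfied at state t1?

Yes

Sat(a & r) = ∅
EG (a & r): greatest fixpoint, start Z0 = ∅, keep only states in Sat with some successor in Z. Already a fixed point.
Sat(EG (a & r)) = ∅
Sat(q | (EG (a & r))) = {t0, t4, t6}
Sat(AX (q | (EG (a & r)))) = {s : every successor in {t0, t4, t6}} = {t1}
t1 ∈ Sat(AX (q | (EG (a & r)))) = {t1}, so the formula holds at t1.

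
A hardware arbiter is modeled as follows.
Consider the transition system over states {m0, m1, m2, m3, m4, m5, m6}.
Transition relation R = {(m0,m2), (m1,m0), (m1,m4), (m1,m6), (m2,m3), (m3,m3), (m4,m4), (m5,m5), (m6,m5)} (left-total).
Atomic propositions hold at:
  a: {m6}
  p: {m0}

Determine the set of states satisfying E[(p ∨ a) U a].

{m6}

Sat(p ∨ a) = {m0, m6}
E[(p ∨ a) U a]: least fixpoint, start Z0 = Sat(a) = {m6}, add states in Sat(p ∨ a) with some successor in Z. Already a fixed point.
Sat(E[(p ∨ a) U a]) = {m6}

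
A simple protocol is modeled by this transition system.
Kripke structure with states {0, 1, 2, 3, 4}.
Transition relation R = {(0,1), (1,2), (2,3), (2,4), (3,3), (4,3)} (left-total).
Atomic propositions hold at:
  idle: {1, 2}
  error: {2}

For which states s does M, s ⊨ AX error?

Sat(AX error) = {s : every successor in {2}} = {1}

{1}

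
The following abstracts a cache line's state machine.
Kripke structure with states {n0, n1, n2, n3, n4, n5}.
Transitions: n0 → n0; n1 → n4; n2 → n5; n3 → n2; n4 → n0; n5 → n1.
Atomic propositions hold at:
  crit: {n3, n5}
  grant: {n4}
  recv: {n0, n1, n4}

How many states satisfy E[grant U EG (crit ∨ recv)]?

4

Sat(crit ∨ recv) = {n0, n1, n3, n4, n5}
EG (crit ∨ recv): greatest fixpoint, start Z0 = {n0, n1, n3, n4, n5}, keep only states in Sat with some successor in Z. Z1 = {n0, n1, n4, n5}; fixed.
Sat(EG (crit ∨ recv)) = {n0, n1, n4, n5}
E[grant U EG (crit ∨ recv)]: least fixpoint, start Z0 = Sat(EG (crit ∨ recv)) = {n0, n1, n4, n5}, add states in Sat(grant) with some successor in Z. Already a fixed point.
Sat(E[grant U EG (crit ∨ recv)]) = {n0, n1, n4, n5}
|Sat(E[grant U EG (crit ∨ recv)])| = |{n0, n1, n4, n5}| = 4.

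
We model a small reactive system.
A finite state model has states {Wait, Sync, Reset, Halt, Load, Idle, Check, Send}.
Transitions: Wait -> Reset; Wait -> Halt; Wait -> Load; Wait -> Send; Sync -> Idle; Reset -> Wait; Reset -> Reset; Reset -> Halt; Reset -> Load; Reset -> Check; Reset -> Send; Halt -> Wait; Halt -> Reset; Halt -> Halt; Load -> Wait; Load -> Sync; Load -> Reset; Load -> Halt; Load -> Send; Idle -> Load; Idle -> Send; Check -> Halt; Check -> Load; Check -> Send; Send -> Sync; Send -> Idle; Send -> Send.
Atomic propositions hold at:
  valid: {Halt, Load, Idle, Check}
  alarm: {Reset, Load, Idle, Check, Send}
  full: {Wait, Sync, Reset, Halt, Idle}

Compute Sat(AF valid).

AF valid: least fixpoint, start Z0 = {Halt, Load, Idle, Check}, add states with every successor in Z. Z1 = {Sync, Halt, Load, Idle, Check}; fixed.
Sat(AF valid) = {Sync, Halt, Load, Idle, Check}

{Sync, Halt, Load, Idle, Check}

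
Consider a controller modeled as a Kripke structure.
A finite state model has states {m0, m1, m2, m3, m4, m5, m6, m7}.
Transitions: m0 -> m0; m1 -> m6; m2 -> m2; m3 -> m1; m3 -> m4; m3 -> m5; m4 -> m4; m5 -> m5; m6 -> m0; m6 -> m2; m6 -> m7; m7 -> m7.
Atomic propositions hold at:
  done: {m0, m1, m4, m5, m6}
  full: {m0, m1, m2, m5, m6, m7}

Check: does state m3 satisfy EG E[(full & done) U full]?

No

Sat(full & done) = {m0, m1, m5, m6}
E[(full & done) U full]: least fixpoint, start Z0 = Sat(full) = {m0, m1, m2, m5, m6, m7}, add states in Sat(full & done) with some successor in Z. Already a fixed point.
Sat(E[(full & done) U full]) = {m0, m1, m2, m5, m6, m7}
EG E[(full & done) U full]: greatest fixpoint, start Z0 = {m0, m1, m2, m5, m6, m7}, keep only states in Sat with some successor in Z. Already a fixed point.
Sat(EG E[(full & done) U full]) = {m0, m1, m2, m5, m6, m7}
m3 ∉ Sat(EG E[(full & done) U full]) = {m0, m1, m2, m5, m6, m7}, so the formula does not hold at m3.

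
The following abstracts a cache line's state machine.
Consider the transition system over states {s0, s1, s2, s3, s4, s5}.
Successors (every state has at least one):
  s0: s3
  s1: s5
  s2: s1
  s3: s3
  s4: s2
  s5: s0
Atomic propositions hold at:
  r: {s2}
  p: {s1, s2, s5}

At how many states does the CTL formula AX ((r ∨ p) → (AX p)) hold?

Sat(r ∨ p) = {s1, s2, s5}
Sat(AX p) = {s : every successor in {s1, s2, s5}} = {s1, s2, s4}
Sat((r ∨ p) → (AX p)) = {s0, s1, s2, s3, s4}
Sat(AX ((r ∨ p) → (AX p))) = {s : every successor in {s0, s1, s2, s3, s4}} = {s0, s2, s3, s4, s5}
|Sat(AX ((r ∨ p) → (AX p)))| = |{s0, s2, s3, s4, s5}| = 5.

5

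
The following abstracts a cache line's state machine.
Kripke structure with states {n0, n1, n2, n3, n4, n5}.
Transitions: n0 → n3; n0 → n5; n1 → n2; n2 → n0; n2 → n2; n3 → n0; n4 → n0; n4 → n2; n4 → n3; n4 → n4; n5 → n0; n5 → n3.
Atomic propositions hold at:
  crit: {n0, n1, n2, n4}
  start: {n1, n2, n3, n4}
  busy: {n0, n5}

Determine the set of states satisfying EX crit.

{n1, n2, n3, n4, n5}

Sat(EX crit) = {s : some successor in {n0, n1, n2, n4}} = {n1, n2, n3, n4, n5}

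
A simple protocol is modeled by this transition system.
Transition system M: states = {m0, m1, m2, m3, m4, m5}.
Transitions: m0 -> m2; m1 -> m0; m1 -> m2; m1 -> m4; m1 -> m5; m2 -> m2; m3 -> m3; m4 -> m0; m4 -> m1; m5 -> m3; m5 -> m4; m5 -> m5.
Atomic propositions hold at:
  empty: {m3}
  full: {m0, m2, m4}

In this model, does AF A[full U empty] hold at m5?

A[full U empty]: least fixpoint, start Z0 = Sat(empty) = {m3}, add states in Sat(full) with every successor in Z. Already a fixed point.
Sat(A[full U empty]) = {m3}
AF A[full U empty]: least fixpoint, start Z0 = {m3}, add states with every successor in Z. Already a fixed point.
Sat(AF A[full U empty]) = {m3}
m5 ∉ Sat(AF A[full U empty]) = {m3}, so the formula does not hold at m5.

No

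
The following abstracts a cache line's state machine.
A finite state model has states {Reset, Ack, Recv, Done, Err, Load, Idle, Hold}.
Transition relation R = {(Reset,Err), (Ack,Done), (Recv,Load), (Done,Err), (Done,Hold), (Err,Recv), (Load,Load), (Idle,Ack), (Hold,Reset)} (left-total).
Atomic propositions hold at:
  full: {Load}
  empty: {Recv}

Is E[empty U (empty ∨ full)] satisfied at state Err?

No

Sat(empty ∨ full) = {Recv, Load}
E[empty U (empty ∨ full)]: least fixpoint, start Z0 = Sat((empty ∨ full)) = {Recv, Load}, add states in Sat(empty) with some successor in Z. Already a fixed point.
Sat(E[empty U (empty ∨ full)]) = {Recv, Load}
Err ∉ Sat(E[empty U (empty ∨ full)]) = {Recv, Load}, so the formula does not hold at Err.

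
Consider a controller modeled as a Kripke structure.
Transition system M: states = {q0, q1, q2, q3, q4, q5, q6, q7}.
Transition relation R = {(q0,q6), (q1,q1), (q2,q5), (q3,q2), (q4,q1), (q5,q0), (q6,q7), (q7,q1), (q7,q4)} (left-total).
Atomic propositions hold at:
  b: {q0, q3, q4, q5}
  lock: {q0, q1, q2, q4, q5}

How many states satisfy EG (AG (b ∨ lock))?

2

Sat(b ∨ lock) = {q0, q1, q2, q3, q4, q5}
AG (b ∨ lock): greatest fixpoint, start Z0 = {q0, q1, q2, q3, q4, q5}, keep only states in Sat with every successor in Z. Z1 = {q1, q2, q3, q4, q5}; Z2 = {q1, q2, q3, q4}; Z3 = {q1, q3, q4}; Z4 = {q1, q4}; fixed.
Sat(AG (b ∨ lock)) = {q1, q4}
EG (AG (b ∨ lock)): greatest fixpoint, start Z0 = {q1, q4}, keep only states in Sat with some successor in Z. Already a fixed point.
Sat(EG (AG (b ∨ lock))) = {q1, q4}
|Sat(EG (AG (b ∨ lock)))| = |{q1, q4}| = 2.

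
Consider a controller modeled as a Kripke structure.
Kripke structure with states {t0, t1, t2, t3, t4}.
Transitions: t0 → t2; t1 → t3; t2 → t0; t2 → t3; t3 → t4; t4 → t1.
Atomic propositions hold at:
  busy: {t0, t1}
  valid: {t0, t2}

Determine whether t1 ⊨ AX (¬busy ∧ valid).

No

Sat(¬busy) = {t2, t3, t4}
Sat(¬busy ∧ valid) = {t2}
Sat(AX (¬busy ∧ valid)) = {s : every successor in {t2}} = {t0}
t1 ∉ Sat(AX (¬busy ∧ valid)) = {t0}, so the formula does not hold at t1.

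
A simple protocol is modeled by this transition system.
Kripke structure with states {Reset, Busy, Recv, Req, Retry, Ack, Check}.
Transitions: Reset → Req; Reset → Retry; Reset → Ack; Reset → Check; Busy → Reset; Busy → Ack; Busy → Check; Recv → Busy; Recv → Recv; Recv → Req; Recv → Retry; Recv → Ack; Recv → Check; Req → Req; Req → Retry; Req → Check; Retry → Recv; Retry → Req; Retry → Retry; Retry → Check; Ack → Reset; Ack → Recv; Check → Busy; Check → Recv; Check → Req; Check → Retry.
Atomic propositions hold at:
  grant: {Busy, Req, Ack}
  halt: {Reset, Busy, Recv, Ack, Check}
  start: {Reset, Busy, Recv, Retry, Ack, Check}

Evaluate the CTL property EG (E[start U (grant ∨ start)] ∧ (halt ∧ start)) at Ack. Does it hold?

Yes

Sat(grant ∨ start) = {Reset, Busy, Recv, Req, Retry, Ack, Check}
E[start U (grant ∨ start)]: least fixpoint, start Z0 = Sat((grant ∨ start)) = {Reset, Busy, Recv, Req, Retry, Ack, Check}, add states in Sat(start) with some successor in Z. Already a fixed point.
Sat(E[start U (grant ∨ start)]) = {Reset, Busy, Recv, Req, Retry, Ack, Check}
Sat(halt ∧ start) = {Reset, Busy, Recv, Ack, Check}
Sat(E[start U (grant ∨ start)] ∧ (halt ∧ start)) = {Reset, Busy, Recv, Ack, Check}
EG (E[start U (grant ∨ start)] ∧ (halt ∧ start)): greatest fixpoint, start Z0 = {Reset, Busy, Recv, Ack, Check}, keep only states in Sat with some successor in Z. Already a fixed point.
Sat(EG (E[start U (grant ∨ start)] ∧ (halt ∧ start))) = {Reset, Busy, Recv, Ack, Check}
Ack ∈ Sat(EG (E[start U (grant ∨ start)] ∧ (halt ∧ start))) = {Reset, Busy, Recv, Ack, Check}, so the formula holds at Ack.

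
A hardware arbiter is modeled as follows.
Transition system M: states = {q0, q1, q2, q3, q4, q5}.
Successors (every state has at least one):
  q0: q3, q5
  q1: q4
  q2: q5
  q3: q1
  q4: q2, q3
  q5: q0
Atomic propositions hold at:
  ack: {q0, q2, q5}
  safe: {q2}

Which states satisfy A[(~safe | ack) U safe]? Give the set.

{q2}

Sat(~safe) = {q0, q1, q3, q4, q5}
Sat(~safe | ack) = {q0, q1, q2, q3, q4, q5}
A[(~safe | ack) U safe]: least fixpoint, start Z0 = Sat(safe) = {q2}, add states in Sat(~safe | ack) with every successor in Z. Already a fixed point.
Sat(A[(~safe | ack) U safe]) = {q2}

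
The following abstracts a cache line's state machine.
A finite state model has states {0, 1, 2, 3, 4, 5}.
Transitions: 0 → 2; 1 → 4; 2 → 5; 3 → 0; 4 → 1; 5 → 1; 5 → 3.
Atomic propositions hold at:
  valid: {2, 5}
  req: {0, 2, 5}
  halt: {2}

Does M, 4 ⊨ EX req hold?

Sat(EX req) = {s : some successor in {0, 2, 5}} = {0, 2, 3}
4 ∉ Sat(EX req) = {0, 2, 3}, so the formula does not hold at 4.

No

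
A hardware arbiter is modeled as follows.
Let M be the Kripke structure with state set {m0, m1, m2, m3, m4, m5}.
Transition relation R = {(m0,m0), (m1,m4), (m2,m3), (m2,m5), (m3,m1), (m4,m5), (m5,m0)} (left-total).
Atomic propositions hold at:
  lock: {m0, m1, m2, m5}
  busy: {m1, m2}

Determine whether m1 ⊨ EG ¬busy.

Sat(¬busy) = {m0, m3, m4, m5}
EG ¬busy: greatest fixpoint, start Z0 = {m0, m3, m4, m5}, keep only states in Sat with some successor in Z. Z1 = {m0, m4, m5}; fixed.
Sat(EG ¬busy) = {m0, m4, m5}
m1 ∉ Sat(EG ¬busy) = {m0, m4, m5}, so the formula does not hold at m1.

No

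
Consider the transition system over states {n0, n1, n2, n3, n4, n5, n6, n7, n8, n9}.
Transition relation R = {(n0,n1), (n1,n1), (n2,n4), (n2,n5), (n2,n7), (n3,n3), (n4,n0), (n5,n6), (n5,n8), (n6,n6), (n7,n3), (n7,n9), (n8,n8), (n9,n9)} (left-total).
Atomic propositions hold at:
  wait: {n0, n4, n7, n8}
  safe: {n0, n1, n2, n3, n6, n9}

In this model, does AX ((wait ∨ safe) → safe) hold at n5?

Sat(wait ∨ safe) = {n0, n1, n2, n3, n4, n6, n7, n8, n9}
Sat((wait ∨ safe) → safe) = {n0, n1, n2, n3, n5, n6, n9}
Sat(AX ((wait ∨ safe) → safe)) = {s : every successor in {n0, n1, n2, n3, n5, n6, n9}} = {n0, n1, n3, n4, n6, n7, n9}
n5 ∉ Sat(AX ((wait ∨ safe) → safe)) = {n0, n1, n3, n4, n6, n7, n9}, so the formula does not hold at n5.

No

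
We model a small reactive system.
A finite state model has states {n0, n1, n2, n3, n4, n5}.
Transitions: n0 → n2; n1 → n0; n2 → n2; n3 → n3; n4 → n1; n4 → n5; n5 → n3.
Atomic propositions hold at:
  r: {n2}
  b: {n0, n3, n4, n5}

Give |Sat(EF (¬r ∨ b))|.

5

Sat(¬r) = {n0, n1, n3, n4, n5}
Sat(¬r ∨ b) = {n0, n1, n3, n4, n5}
EF (¬r ∨ b): least fixpoint, start Z0 = {n0, n1, n3, n4, n5}, add states with some successor in Z. Already a fixed point.
Sat(EF (¬r ∨ b)) = {n0, n1, n3, n4, n5}
|Sat(EF (¬r ∨ b))| = |{n0, n1, n3, n4, n5}| = 5.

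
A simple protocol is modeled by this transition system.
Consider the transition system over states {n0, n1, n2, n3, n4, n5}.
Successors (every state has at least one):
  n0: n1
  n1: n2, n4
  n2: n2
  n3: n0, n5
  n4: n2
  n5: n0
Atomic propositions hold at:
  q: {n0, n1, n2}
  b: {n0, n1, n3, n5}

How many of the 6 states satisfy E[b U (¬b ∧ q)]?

5

Sat(¬b) = {n2, n4}
Sat(¬b ∧ q) = {n2}
E[b U (¬b ∧ q)]: least fixpoint, start Z0 = Sat((¬b ∧ q)) = {n2}, add states in Sat(b) with some successor in Z. Z1 = {n1, n2}; Z2 = {n0, n1, n2}; Z3 = {n0, n1, n2, n3, n5}; fixed.
Sat(E[b U (¬b ∧ q)]) = {n0, n1, n2, n3, n5}
|Sat(E[b U (¬b ∧ q)])| = |{n0, n1, n2, n3, n5}| = 5.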